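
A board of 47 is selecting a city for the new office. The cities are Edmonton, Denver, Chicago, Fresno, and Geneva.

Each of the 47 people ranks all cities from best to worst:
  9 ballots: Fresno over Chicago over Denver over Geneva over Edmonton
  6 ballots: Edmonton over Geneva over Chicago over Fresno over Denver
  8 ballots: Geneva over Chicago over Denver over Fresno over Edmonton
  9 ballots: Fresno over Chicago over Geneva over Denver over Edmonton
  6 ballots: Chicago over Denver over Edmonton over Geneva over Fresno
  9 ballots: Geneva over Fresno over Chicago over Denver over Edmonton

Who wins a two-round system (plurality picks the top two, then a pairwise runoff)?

Round 1 first-place votes: Edmonton 6, Denver 0, Chicago 6, Fresno 18, Geneva 17. Fresno and Geneva advance.
Runoff: Fresno is ranked above Geneva on 18 ballots, Geneva above Fresno on 29.

Geneva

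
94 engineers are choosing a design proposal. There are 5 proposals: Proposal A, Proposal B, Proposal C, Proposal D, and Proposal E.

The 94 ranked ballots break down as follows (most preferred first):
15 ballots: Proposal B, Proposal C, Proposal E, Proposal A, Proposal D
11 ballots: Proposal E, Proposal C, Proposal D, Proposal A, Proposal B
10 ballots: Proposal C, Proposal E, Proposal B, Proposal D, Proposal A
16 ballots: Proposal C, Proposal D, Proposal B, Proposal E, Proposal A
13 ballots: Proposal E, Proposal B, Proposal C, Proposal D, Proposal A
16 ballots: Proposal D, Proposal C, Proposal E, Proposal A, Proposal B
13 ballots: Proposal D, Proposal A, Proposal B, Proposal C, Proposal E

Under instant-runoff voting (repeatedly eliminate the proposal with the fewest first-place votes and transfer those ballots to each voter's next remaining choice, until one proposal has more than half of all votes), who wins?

Round 1: Proposal A 0, Proposal B 15, Proposal C 26, Proposal D 29, Proposal E 24. Proposal A eliminated.
Round 2: Proposal B 15, Proposal C 26, Proposal D 29, Proposal E 24. Proposal B eliminated.
Round 3: Proposal C 41, Proposal D 29, Proposal E 24. Proposal E eliminated.
Round 4: Proposal C 65, Proposal D 29. Proposal C has a majority (≥48).

Proposal C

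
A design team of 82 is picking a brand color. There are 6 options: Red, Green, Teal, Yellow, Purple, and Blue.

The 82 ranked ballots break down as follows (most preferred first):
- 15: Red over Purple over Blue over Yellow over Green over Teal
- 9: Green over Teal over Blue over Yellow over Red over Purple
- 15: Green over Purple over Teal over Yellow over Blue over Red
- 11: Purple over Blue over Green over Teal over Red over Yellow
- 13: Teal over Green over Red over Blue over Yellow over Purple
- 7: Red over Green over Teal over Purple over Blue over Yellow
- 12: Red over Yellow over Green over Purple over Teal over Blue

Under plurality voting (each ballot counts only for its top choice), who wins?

First-place votes: Red 34, Green 24, Teal 13, Yellow 0, Purple 11, Blue 0.

Red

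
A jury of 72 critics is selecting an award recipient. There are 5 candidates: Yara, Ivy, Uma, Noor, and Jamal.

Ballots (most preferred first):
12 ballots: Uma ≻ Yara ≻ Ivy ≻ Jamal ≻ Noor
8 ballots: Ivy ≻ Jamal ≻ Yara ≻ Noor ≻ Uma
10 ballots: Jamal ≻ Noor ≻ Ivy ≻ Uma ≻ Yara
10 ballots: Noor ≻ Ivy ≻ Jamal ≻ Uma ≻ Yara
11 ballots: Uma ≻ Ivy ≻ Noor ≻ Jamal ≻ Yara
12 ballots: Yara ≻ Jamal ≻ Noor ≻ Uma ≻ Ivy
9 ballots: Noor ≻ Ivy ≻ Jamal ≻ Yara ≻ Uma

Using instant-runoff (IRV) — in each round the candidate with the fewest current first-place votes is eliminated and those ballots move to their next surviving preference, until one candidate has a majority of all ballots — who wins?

Round 1: Yara 12, Ivy 8, Uma 23, Noor 19, Jamal 10. Ivy eliminated.
Round 2: Yara 12, Uma 23, Noor 19, Jamal 18. Yara eliminated.
Round 3: Uma 23, Noor 19, Jamal 30. Noor eliminated.
Round 4: Uma 23, Jamal 49. Jamal has a majority (≥37).

Jamal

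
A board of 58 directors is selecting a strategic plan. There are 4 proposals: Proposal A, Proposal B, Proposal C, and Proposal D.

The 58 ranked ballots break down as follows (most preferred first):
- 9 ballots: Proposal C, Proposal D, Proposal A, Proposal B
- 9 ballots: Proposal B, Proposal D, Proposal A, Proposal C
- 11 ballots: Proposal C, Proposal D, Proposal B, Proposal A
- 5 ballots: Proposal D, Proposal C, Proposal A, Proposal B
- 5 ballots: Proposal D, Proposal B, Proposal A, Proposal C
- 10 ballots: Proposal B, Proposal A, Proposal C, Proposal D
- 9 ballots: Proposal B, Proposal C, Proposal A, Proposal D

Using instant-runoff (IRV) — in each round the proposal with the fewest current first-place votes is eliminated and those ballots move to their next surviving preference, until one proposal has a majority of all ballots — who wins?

Proposal B

Round 1: Proposal A 0, Proposal B 28, Proposal C 20, Proposal D 10. Proposal A eliminated.
Round 2: Proposal B 28, Proposal C 20, Proposal D 10. Proposal D eliminated.
Round 3: Proposal B 33, Proposal C 25. Proposal B has a majority (≥30).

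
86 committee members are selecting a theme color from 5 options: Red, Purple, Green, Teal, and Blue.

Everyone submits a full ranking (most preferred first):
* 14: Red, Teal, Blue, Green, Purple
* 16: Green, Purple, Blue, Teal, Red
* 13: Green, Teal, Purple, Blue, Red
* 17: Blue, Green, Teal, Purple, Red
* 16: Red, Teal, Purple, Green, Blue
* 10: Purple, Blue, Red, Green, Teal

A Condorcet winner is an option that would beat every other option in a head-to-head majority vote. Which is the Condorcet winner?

Green

Green vs Red: 46–40
Green vs Purple: 60–26
Green vs Teal: 56–30
Green vs Blue: 45–41
Green beats every other option.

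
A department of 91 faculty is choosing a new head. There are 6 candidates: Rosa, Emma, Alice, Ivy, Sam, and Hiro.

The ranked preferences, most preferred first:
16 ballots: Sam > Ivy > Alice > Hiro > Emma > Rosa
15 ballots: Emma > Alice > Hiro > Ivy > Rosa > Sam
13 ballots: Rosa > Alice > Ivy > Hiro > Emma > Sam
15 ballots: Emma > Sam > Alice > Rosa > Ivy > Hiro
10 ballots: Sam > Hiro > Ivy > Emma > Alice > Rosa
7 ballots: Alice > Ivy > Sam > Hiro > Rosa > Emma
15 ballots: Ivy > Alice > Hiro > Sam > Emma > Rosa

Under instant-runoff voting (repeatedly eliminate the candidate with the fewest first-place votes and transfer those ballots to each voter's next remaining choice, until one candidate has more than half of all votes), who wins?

Round 1: Rosa 13, Emma 30, Alice 7, Ivy 15, Sam 26, Hiro 0. Hiro eliminated.
Round 2: Rosa 13, Emma 30, Alice 7, Ivy 15, Sam 26. Alice eliminated.
Round 3: Rosa 13, Emma 30, Ivy 22, Sam 26. Rosa eliminated.
Round 4: Emma 30, Ivy 35, Sam 26. Sam eliminated.
Round 5: Emma 30, Ivy 61. Ivy has a majority (≥46).

Ivy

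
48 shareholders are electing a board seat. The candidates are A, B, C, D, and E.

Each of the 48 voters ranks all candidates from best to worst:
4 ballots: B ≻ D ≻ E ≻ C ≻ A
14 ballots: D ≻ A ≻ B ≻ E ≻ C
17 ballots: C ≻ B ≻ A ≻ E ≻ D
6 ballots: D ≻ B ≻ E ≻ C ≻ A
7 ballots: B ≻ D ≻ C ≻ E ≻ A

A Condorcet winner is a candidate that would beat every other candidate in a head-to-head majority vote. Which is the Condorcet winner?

B

B vs A: 34–14
B vs C: 31–17
B vs D: 28–20
B vs E: 48–0
B beats every other candidate.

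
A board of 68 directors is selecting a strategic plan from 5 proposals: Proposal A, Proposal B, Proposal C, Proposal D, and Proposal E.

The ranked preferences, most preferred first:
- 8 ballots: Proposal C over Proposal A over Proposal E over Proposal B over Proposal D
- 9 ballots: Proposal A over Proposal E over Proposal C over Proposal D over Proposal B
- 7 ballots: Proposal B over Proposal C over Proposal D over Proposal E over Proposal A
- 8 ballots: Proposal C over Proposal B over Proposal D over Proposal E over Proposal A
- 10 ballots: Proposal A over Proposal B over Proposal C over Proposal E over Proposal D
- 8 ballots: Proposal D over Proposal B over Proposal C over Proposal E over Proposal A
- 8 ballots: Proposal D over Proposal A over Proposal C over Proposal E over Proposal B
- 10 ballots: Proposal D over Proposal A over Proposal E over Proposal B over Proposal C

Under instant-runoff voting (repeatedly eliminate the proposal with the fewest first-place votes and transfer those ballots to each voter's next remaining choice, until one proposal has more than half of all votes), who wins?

Proposal C

Round 1: Proposal A 19, Proposal B 7, Proposal C 16, Proposal D 26, Proposal E 0. Proposal E eliminated.
Round 2: Proposal A 19, Proposal B 7, Proposal C 16, Proposal D 26. Proposal B eliminated.
Round 3: Proposal A 19, Proposal C 23, Proposal D 26. Proposal A eliminated.
Round 4: Proposal C 42, Proposal D 26. Proposal C has a majority (≥35).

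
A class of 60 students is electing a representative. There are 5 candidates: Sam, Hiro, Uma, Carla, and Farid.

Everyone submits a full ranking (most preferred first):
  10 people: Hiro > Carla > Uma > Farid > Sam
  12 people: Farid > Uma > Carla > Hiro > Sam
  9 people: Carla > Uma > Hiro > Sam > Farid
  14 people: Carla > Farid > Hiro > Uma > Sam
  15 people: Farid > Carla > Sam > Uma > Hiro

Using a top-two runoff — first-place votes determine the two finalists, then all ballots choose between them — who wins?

Round 1 first-place votes: Sam 0, Hiro 10, Uma 0, Carla 23, Farid 27. Farid and Carla advance.
Runoff: Farid is ranked above Carla on 27 ballots, Carla above Farid on 33.

Carla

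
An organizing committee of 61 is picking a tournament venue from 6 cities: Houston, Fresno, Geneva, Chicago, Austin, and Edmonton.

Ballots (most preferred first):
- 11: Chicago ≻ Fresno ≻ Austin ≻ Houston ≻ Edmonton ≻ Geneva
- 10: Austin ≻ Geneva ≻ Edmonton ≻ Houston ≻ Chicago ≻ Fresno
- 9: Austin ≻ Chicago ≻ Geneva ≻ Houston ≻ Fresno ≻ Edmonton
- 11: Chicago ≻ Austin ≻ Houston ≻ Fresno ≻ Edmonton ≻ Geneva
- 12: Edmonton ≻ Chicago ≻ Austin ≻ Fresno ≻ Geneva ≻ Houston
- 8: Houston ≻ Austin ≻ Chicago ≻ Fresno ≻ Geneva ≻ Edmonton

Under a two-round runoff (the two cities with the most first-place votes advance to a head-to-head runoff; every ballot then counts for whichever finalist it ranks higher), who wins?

Chicago

Round 1 first-place votes: Houston 8, Fresno 0, Geneva 0, Chicago 22, Austin 19, Edmonton 12. Chicago and Austin advance.
Runoff: Chicago is ranked above Austin on 34 ballots, Austin above Chicago on 27.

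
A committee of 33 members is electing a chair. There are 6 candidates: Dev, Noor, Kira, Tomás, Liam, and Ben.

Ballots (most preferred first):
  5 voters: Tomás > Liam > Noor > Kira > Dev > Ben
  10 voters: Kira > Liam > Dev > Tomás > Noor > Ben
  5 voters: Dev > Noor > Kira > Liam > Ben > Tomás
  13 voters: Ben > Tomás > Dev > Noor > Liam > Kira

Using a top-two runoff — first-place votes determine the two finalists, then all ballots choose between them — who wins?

Round 1 first-place votes: Dev 5, Noor 0, Kira 10, Tomás 5, Liam 0, Ben 13. Ben and Kira advance.
Runoff: Ben is ranked above Kira on 13 ballots, Kira above Ben on 20.

Kira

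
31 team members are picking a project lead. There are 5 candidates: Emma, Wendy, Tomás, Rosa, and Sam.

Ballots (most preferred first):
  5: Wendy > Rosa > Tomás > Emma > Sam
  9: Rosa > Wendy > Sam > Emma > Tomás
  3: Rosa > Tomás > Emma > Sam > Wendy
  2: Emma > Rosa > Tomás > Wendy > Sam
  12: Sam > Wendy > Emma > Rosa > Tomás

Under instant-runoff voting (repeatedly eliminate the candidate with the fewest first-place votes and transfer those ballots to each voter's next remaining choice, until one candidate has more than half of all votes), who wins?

Round 1: Emma 2, Wendy 5, Tomás 0, Rosa 12, Sam 12. Tomás eliminated.
Round 2: Emma 2, Wendy 5, Rosa 12, Sam 12. Emma eliminated.
Round 3: Wendy 5, Rosa 14, Sam 12. Wendy eliminated.
Round 4: Rosa 19, Sam 12. Rosa has a majority (≥16).

Rosa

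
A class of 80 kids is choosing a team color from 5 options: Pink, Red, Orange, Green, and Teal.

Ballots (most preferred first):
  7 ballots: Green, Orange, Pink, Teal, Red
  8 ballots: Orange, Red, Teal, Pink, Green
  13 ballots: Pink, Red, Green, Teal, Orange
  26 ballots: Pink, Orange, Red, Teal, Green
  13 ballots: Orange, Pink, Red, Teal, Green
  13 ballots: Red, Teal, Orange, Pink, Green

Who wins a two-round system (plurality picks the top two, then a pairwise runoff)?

Orange

Round 1 first-place votes: Pink 39, Red 13, Orange 21, Green 7, Teal 0. Pink and Orange advance.
Runoff: Pink is ranked above Orange on 39 ballots, Orange above Pink on 41.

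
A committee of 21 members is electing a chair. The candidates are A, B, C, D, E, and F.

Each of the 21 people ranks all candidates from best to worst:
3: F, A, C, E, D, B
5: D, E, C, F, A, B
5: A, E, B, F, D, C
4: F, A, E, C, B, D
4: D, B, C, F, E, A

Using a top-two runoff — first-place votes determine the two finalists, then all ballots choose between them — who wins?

F

Round 1 first-place votes: A 5, B 0, C 0, D 9, E 0, F 7. D and F advance.
Runoff: D is ranked above F on 9 ballots, F above D on 12.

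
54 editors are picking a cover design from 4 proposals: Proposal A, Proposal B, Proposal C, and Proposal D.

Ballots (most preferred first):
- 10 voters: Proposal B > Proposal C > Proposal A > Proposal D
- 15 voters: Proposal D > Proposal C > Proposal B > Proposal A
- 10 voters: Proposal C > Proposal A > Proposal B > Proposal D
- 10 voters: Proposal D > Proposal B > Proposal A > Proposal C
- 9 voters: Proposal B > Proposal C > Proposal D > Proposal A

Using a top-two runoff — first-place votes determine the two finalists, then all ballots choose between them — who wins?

Proposal B

Round 1 first-place votes: Proposal A 0, Proposal B 19, Proposal C 10, Proposal D 25. Proposal D and Proposal B advance.
Runoff: Proposal D is ranked above Proposal B on 25 ballots, Proposal B above Proposal D on 29.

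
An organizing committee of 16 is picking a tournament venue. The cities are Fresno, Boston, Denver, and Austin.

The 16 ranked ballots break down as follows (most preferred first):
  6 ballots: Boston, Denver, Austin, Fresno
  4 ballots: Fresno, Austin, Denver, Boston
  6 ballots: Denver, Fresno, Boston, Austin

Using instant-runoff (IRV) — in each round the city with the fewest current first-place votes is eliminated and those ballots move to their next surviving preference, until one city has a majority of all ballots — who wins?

Denver

Round 1: Fresno 4, Boston 6, Denver 6, Austin 0. Austin eliminated.
Round 2: Fresno 4, Boston 6, Denver 6. Fresno eliminated.
Round 3: Boston 6, Denver 10. Denver has a majority (≥9).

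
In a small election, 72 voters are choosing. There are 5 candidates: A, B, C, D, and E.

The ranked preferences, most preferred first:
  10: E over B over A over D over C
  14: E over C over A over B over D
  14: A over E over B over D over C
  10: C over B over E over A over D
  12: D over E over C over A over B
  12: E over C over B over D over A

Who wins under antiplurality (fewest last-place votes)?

E

Last-place votes: A 12, B 12, C 24, D 24, E 0.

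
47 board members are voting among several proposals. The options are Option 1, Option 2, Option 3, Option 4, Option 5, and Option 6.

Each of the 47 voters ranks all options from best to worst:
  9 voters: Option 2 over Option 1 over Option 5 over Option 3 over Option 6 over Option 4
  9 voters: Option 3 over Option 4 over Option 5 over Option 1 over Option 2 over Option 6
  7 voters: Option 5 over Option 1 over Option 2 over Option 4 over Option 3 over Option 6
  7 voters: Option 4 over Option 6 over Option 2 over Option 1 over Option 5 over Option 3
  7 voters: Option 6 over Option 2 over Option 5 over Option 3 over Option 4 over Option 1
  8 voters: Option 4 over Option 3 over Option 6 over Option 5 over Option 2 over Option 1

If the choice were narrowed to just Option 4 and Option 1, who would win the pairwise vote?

Option 4 is ranked above Option 1 on 31 ballots; Option 1 above Option 4 on 16.

Option 4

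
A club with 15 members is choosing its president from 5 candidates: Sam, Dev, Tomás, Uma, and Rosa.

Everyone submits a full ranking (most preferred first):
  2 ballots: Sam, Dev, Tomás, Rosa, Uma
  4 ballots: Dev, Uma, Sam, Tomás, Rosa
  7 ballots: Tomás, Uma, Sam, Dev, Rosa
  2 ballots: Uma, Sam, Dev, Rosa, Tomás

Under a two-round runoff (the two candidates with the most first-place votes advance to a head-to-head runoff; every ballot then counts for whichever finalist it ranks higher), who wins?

Dev

Round 1 first-place votes: Sam 2, Dev 4, Tomás 7, Uma 2, Rosa 0. Tomás and Dev advance.
Runoff: Tomás is ranked above Dev on 7 ballots, Dev above Tomás on 8.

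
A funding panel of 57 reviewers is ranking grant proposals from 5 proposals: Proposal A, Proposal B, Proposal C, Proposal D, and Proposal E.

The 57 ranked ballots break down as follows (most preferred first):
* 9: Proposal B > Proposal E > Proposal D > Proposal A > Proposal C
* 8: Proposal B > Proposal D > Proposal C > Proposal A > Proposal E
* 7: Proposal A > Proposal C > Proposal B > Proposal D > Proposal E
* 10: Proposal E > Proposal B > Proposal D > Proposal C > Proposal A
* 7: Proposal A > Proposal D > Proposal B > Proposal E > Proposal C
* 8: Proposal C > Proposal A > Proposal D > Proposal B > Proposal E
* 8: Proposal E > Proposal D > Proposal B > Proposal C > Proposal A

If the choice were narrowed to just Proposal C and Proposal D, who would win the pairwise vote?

Proposal D

Proposal C is ranked above Proposal D on 15 ballots; Proposal D above Proposal C on 42.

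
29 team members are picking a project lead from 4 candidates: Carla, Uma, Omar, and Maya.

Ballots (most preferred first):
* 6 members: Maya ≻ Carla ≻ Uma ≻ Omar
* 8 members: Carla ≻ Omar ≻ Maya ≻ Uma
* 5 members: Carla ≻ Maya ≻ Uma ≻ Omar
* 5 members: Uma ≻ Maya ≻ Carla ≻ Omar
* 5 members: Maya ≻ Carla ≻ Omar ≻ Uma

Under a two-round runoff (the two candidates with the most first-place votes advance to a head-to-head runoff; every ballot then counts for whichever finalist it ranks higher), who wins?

Maya

Round 1 first-place votes: Carla 13, Uma 5, Omar 0, Maya 11. Carla and Maya advance.
Runoff: Carla is ranked above Maya on 13 ballots, Maya above Carla on 16.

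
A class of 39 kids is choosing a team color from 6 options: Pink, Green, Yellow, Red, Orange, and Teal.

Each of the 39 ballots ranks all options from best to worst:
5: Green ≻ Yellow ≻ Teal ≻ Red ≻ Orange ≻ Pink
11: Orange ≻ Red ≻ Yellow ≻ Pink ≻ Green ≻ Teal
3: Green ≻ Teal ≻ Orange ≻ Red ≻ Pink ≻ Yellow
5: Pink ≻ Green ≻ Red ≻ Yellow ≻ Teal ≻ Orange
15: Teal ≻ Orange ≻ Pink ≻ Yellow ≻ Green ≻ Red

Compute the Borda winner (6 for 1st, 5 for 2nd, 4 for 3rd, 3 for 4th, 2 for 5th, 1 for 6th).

Pink: 5×1 + 11×3 + 3×2 + 5×6 + 15×4 = 134
Green: 5×6 + 11×2 + 3×6 + 5×5 + 15×2 = 125
Yellow: 5×5 + 11×4 + 3×1 + 5×3 + 15×3 = 132
Red: 5×3 + 11×5 + 3×3 + 5×4 + 15×1 = 114
Orange: 5×2 + 11×6 + 3×4 + 5×1 + 15×5 = 168
Teal: 5×4 + 11×1 + 3×5 + 5×2 + 15×6 = 146

Orange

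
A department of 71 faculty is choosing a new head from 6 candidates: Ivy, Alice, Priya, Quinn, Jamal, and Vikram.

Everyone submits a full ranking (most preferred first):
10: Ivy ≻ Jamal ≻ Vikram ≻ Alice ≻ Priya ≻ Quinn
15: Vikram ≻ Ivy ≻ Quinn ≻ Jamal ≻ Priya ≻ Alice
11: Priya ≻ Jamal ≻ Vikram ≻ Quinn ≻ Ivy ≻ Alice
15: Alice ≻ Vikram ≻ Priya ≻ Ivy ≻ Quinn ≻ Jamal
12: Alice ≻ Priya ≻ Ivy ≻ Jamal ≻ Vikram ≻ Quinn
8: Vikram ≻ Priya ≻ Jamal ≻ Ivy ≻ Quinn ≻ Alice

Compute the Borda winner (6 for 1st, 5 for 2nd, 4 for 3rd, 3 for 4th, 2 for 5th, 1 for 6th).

Ivy: 10×6 + 15×5 + 11×2 + 15×3 + 12×4 + 8×3 = 274
Alice: 10×3 + 15×1 + 11×1 + 15×6 + 12×6 + 8×1 = 226
Priya: 10×2 + 15×2 + 11×6 + 15×4 + 12×5 + 8×5 = 276
Quinn: 10×1 + 15×4 + 11×3 + 15×2 + 12×1 + 8×2 = 161
Jamal: 10×5 + 15×3 + 11×5 + 15×1 + 12×3 + 8×4 = 233
Vikram: 10×4 + 15×6 + 11×4 + 15×5 + 12×2 + 8×6 = 321

Vikram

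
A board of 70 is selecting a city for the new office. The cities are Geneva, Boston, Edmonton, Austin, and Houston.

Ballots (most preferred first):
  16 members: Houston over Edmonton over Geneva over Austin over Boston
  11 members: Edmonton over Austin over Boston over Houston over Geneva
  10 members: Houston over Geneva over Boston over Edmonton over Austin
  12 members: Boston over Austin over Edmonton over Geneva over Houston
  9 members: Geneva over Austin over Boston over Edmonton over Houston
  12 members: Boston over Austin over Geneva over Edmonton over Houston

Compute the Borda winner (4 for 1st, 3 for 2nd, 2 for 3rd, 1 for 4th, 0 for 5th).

Geneva: 16×2 + 11×0 + 10×3 + 12×1 + 9×4 + 12×2 = 134
Boston: 16×0 + 11×2 + 10×2 + 12×4 + 9×2 + 12×4 = 156
Edmonton: 16×3 + 11×4 + 10×1 + 12×2 + 9×1 + 12×1 = 147
Austin: 16×1 + 11×3 + 10×0 + 12×3 + 9×3 + 12×3 = 148
Houston: 16×4 + 11×1 + 10×4 + 12×0 + 9×0 + 12×0 = 115

Boston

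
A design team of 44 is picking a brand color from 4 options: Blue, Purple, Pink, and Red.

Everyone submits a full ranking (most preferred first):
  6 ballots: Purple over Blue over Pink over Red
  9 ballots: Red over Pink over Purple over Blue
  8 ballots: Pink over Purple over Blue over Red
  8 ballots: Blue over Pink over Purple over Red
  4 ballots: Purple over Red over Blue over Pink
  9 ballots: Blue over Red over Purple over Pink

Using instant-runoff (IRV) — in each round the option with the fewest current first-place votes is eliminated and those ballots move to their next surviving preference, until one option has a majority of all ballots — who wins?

Purple

Round 1: Blue 17, Purple 10, Pink 8, Red 9. Pink eliminated.
Round 2: Blue 17, Purple 18, Red 9. Red eliminated.
Round 3: Blue 17, Purple 27. Purple has a majority (≥23).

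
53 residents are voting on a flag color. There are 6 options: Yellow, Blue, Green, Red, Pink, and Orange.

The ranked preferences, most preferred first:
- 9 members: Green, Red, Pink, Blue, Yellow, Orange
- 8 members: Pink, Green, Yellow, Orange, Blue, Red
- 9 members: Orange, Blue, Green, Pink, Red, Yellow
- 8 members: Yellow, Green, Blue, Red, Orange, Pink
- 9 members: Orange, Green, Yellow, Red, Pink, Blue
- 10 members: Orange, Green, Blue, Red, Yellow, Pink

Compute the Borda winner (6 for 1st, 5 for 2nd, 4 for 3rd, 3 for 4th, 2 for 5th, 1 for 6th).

Yellow: 9×2 + 8×4 + 9×1 + 8×6 + 9×4 + 10×2 = 163
Blue: 9×3 + 8×2 + 9×5 + 8×4 + 9×1 + 10×4 = 169
Green: 9×6 + 8×5 + 9×4 + 8×5 + 9×5 + 10×5 = 265
Red: 9×5 + 8×1 + 9×2 + 8×3 + 9×3 + 10×3 = 152
Pink: 9×4 + 8×6 + 9×3 + 8×1 + 9×2 + 10×1 = 147
Orange: 9×1 + 8×3 + 9×6 + 8×2 + 9×6 + 10×6 = 217

Green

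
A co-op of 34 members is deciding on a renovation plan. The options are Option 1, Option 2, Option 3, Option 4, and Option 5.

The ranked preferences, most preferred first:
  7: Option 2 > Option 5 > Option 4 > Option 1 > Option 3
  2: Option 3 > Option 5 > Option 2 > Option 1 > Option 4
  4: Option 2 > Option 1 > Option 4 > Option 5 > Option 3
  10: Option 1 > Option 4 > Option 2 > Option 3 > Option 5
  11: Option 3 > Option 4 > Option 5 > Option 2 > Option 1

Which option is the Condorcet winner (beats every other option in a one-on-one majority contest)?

Option 4 vs Option 1: 18–16
Option 4 vs Option 2: 21–13
Option 4 vs Option 3: 21–13
Option 4 vs Option 5: 25–9
Option 4 beats every other option.

Option 4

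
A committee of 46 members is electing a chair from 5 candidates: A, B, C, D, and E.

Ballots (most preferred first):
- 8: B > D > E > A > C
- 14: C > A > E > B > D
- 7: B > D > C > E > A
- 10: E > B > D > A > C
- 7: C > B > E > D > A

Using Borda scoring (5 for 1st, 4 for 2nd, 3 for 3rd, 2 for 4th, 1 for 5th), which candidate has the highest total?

A: 8×2 + 14×4 + 7×1 + 10×2 + 7×1 = 106
B: 8×5 + 14×2 + 7×5 + 10×4 + 7×4 = 171
C: 8×1 + 14×5 + 7×3 + 10×1 + 7×5 = 144
D: 8×4 + 14×1 + 7×4 + 10×3 + 7×2 = 118
E: 8×3 + 14×3 + 7×2 + 10×5 + 7×3 = 151

B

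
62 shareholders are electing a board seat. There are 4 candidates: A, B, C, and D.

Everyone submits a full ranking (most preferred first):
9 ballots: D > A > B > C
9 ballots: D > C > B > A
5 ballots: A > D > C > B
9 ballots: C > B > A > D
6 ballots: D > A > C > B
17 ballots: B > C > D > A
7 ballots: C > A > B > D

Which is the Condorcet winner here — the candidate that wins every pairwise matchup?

C vs A: 42–20
C vs B: 36–26
C vs D: 33–29
C beats every other candidate.

C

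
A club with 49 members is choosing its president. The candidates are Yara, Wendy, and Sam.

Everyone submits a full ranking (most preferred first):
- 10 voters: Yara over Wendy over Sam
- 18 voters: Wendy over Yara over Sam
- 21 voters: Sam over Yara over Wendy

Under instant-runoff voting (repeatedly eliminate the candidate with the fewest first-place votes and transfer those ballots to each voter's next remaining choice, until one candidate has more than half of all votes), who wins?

Wendy

Round 1: Yara 10, Wendy 18, Sam 21. Yara eliminated.
Round 2: Wendy 28, Sam 21. Wendy has a majority (≥25).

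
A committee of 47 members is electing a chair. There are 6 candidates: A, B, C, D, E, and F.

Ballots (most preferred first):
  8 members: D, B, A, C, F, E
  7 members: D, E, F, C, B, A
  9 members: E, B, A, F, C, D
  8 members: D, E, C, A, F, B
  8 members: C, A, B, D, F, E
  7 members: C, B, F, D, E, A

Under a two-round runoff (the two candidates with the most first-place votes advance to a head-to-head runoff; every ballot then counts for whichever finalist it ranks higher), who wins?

Round 1 first-place votes: A 0, B 0, C 15, D 23, E 9, F 0. D and C advance.
Runoff: D is ranked above C on 23 ballots, C above D on 24.

C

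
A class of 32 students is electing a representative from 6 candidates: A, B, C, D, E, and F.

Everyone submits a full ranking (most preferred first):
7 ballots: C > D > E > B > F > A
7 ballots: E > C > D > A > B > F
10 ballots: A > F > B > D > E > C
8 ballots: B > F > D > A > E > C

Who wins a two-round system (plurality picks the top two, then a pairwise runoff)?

A

Round 1 first-place votes: A 10, B 8, C 7, D 0, E 7, F 0. A and B advance.
Runoff: A is ranked above B on 17 ballots, B above A on 15.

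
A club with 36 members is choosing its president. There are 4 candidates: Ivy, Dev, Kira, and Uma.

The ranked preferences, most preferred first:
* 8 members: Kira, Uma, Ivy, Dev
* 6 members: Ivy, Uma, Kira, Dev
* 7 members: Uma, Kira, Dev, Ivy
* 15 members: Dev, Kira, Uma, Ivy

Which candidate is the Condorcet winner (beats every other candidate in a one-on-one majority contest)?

Kira

Kira vs Ivy: 30–6
Kira vs Dev: 21–15
Kira vs Uma: 23–13
Kira beats every other candidate.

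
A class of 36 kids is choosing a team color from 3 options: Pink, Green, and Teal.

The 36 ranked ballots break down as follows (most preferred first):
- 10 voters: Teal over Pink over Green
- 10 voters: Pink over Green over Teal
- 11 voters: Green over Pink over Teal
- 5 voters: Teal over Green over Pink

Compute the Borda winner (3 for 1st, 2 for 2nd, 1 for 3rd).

Pink

Pink: 10×2 + 10×3 + 11×2 + 5×1 = 77
Green: 10×1 + 10×2 + 11×3 + 5×2 = 73
Teal: 10×3 + 10×1 + 11×1 + 5×3 = 66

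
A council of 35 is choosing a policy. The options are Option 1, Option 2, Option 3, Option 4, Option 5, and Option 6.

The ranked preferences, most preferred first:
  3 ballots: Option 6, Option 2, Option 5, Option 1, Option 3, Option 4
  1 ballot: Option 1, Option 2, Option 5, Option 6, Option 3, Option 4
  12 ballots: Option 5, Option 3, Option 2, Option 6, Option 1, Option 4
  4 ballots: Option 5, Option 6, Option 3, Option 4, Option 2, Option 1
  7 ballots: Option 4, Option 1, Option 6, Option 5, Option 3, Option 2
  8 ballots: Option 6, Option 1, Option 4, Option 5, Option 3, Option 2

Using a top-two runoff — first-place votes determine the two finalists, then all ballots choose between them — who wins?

Option 6

Round 1 first-place votes: Option 1 1, Option 2 0, Option 3 0, Option 4 7, Option 5 16, Option 6 11. Option 5 and Option 6 advance.
Runoff: Option 5 is ranked above Option 6 on 17 ballots, Option 6 above Option 5 on 18.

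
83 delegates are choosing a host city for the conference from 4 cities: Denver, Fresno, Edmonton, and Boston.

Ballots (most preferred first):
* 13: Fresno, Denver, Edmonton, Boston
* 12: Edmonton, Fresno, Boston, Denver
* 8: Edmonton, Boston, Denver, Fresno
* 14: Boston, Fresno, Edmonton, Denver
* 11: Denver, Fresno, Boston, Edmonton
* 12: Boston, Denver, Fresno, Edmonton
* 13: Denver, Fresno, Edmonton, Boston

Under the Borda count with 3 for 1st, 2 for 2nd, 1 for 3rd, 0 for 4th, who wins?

Denver: 13×2 + 12×0 + 8×1 + 14×0 + 11×3 + 12×2 + 13×3 = 130
Fresno: 13×3 + 12×2 + 8×0 + 14×2 + 11×2 + 12×1 + 13×2 = 151
Edmonton: 13×1 + 12×3 + 8×3 + 14×1 + 11×0 + 12×0 + 13×1 = 100
Boston: 13×0 + 12×1 + 8×2 + 14×3 + 11×1 + 12×3 + 13×0 = 117

Fresno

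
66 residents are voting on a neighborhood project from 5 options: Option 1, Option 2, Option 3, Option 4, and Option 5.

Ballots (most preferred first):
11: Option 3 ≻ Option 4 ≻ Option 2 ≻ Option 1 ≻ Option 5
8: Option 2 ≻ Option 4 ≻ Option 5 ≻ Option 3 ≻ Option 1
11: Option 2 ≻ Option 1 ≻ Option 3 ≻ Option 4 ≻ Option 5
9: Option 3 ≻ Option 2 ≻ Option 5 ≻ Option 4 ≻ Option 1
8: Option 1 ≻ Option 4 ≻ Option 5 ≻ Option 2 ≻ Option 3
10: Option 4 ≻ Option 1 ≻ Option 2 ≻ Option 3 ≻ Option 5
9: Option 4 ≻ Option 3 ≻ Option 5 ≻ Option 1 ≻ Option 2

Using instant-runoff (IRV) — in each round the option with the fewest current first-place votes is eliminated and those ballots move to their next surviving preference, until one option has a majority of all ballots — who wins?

Option 4

Round 1: Option 1 8, Option 2 19, Option 3 20, Option 4 19, Option 5 0. Option 5 eliminated.
Round 2: Option 1 8, Option 2 19, Option 3 20, Option 4 19. Option 1 eliminated.
Round 3: Option 2 19, Option 3 20, Option 4 27. Option 2 eliminated.
Round 4: Option 3 31, Option 4 35. Option 4 has a majority (≥34).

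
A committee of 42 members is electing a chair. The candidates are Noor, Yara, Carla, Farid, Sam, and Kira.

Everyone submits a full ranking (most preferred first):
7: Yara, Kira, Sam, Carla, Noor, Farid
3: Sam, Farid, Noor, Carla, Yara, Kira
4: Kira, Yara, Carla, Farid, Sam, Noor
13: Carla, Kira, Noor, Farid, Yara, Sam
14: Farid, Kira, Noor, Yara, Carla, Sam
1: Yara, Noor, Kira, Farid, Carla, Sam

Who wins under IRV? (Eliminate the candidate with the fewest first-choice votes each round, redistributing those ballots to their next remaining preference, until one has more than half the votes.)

Round 1: Noor 0, Yara 8, Carla 13, Farid 14, Sam 3, Kira 4. Noor eliminated.
Round 2: Yara 8, Carla 13, Farid 14, Sam 3, Kira 4. Sam eliminated.
Round 3: Yara 8, Carla 13, Farid 17, Kira 4. Kira eliminated.
Round 4: Yara 12, Carla 13, Farid 17. Yara eliminated.
Round 5: Carla 24, Farid 18. Carla has a majority (≥22).

Carla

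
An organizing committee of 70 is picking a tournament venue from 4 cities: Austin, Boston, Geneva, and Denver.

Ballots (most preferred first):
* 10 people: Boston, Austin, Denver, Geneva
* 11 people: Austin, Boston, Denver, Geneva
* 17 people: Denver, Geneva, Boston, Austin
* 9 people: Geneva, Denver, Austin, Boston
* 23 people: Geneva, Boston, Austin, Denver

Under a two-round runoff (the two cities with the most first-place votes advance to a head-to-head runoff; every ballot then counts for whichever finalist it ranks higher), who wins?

Denver

Round 1 first-place votes: Austin 11, Boston 10, Geneva 32, Denver 17. Geneva and Denver advance.
Runoff: Geneva is ranked above Denver on 32 ballots, Denver above Geneva on 38.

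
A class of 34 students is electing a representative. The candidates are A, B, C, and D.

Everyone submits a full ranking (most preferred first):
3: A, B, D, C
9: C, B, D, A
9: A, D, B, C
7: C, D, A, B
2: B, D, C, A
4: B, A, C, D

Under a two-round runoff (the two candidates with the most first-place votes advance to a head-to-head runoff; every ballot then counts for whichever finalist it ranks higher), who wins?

C

Round 1 first-place votes: A 12, B 6, C 16, D 0. C and A advance.
Runoff: C is ranked above A on 18 ballots, A above C on 16.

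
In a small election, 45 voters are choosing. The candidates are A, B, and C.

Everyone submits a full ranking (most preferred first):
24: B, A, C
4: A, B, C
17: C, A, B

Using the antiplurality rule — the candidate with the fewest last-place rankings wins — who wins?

A

Last-place votes: A 0, B 17, C 28.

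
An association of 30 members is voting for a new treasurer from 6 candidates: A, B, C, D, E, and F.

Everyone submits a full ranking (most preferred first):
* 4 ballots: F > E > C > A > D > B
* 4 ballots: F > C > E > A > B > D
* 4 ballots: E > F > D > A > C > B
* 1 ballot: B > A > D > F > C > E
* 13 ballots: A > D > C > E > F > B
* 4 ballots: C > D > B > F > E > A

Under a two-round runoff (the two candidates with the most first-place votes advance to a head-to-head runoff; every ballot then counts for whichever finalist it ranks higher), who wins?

F

Round 1 first-place votes: A 13, B 1, C 4, D 0, E 4, F 8. A and F advance.
Runoff: A is ranked above F on 14 ballots, F above A on 16.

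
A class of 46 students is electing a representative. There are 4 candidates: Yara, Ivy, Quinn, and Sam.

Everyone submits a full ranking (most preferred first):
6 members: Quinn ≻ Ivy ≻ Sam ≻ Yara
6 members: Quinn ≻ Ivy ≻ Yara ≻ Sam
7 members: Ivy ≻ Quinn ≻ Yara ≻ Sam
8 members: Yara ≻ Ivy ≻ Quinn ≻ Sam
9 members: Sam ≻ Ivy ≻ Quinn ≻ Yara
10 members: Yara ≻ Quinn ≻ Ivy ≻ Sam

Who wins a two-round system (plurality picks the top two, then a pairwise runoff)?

Round 1 first-place votes: Yara 18, Ivy 7, Quinn 12, Sam 9. Yara and Quinn advance.
Runoff: Yara is ranked above Quinn on 18 ballots, Quinn above Yara on 28.

Quinn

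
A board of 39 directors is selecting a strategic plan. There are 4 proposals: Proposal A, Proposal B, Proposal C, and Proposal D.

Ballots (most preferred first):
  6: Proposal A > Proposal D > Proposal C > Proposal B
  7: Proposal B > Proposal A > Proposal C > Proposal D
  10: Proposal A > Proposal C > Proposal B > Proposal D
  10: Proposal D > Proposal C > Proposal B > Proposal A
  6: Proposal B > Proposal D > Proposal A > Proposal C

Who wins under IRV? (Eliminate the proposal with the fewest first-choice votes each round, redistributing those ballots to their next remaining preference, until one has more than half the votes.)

Proposal B

Round 1: Proposal A 16, Proposal B 13, Proposal C 0, Proposal D 10. Proposal C eliminated.
Round 2: Proposal A 16, Proposal B 13, Proposal D 10. Proposal D eliminated.
Round 3: Proposal A 16, Proposal B 23. Proposal B has a majority (≥20).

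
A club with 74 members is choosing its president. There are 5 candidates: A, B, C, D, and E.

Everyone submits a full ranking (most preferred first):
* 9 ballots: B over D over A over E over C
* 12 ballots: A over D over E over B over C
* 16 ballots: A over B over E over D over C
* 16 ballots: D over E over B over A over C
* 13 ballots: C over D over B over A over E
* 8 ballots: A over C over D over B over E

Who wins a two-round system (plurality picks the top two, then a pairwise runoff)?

D

Round 1 first-place votes: A 36, B 9, C 13, D 16, E 0. A and D advance.
Runoff: A is ranked above D on 36 ballots, D above A on 38.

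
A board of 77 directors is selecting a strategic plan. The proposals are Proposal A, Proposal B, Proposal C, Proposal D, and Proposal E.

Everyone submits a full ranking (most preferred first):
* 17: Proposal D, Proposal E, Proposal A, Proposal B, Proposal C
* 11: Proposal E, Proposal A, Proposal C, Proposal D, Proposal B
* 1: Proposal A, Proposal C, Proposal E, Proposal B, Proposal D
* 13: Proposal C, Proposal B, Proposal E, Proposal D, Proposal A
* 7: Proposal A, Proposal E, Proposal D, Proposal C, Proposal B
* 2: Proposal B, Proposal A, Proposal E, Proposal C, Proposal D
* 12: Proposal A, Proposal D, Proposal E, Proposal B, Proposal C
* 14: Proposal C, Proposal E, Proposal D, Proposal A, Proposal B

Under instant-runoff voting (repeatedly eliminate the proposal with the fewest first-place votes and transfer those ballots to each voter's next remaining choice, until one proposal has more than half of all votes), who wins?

Proposal A

Round 1: Proposal A 20, Proposal B 2, Proposal C 27, Proposal D 17, Proposal E 11. Proposal B eliminated.
Round 2: Proposal A 22, Proposal C 27, Proposal D 17, Proposal E 11. Proposal E eliminated.
Round 3: Proposal A 33, Proposal C 27, Proposal D 17. Proposal D eliminated.
Round 4: Proposal A 50, Proposal C 27. Proposal A has a majority (≥39).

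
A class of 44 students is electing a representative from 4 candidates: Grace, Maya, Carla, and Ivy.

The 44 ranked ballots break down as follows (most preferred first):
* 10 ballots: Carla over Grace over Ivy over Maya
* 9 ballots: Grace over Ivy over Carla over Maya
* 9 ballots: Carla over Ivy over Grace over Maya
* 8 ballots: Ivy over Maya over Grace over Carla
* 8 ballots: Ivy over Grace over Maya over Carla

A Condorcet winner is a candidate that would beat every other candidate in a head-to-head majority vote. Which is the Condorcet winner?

Ivy

Ivy vs Grace: 25–19
Ivy vs Maya: 44–0
Ivy vs Carla: 25–19
Ivy beats every other candidate.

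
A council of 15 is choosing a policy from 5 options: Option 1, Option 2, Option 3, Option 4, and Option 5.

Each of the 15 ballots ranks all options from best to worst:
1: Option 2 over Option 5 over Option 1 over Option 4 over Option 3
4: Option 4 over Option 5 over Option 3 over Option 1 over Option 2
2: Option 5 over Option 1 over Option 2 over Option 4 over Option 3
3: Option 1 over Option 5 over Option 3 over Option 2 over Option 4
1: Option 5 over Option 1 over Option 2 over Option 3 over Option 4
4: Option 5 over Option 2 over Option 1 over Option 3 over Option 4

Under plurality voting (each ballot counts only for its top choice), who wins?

First-place votes: Option 1 3, Option 2 1, Option 3 0, Option 4 4, Option 5 7.

Option 5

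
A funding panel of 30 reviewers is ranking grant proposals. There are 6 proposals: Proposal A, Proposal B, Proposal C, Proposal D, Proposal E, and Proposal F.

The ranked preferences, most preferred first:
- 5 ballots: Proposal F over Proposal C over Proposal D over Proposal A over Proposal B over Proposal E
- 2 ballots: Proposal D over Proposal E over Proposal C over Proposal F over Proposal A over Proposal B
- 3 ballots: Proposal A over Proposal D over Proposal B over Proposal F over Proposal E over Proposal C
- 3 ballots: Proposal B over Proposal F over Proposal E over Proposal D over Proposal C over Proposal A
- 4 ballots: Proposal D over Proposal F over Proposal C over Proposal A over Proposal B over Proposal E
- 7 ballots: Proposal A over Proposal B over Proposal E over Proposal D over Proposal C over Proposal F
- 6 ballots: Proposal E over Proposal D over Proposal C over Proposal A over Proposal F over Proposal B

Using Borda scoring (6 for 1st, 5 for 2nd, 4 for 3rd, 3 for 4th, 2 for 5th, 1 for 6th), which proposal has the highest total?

Proposal A: 5×3 + 2×2 + 3×6 + 3×1 + 4×3 + 7×6 + 6×3 = 112
Proposal B: 5×2 + 2×1 + 3×4 + 3×6 + 4×2 + 7×5 + 6×1 = 91
Proposal C: 5×5 + 2×4 + 3×1 + 3×2 + 4×4 + 7×2 + 6×4 = 96
Proposal D: 5×4 + 2×6 + 3×5 + 3×3 + 4×6 + 7×3 + 6×5 = 131
Proposal E: 5×1 + 2×5 + 3×2 + 3×4 + 4×1 + 7×4 + 6×6 = 101
Proposal F: 5×6 + 2×3 + 3×3 + 3×5 + 4×5 + 7×1 + 6×2 = 99

Proposal D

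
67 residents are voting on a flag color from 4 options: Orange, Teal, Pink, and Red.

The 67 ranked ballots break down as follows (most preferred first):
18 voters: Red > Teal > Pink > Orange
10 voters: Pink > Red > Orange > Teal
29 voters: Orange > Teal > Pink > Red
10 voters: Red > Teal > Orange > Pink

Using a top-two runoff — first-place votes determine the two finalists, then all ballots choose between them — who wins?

Round 1 first-place votes: Orange 29, Teal 0, Pink 10, Red 28. Orange and Red advance.
Runoff: Orange is ranked above Red on 29 ballots, Red above Orange on 38.

Red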